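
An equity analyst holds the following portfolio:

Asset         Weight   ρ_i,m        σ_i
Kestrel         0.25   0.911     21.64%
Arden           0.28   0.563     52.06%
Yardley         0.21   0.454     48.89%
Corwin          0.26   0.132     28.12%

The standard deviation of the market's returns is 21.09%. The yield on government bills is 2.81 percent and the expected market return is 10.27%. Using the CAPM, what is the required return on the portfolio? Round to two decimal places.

9.45%

β_Kestrel = 0.911 × 21.64% / 21.09% = 0.9348
β_Arden = 0.563 × 52.06% / 21.09% = 1.3897
β_Yardley = 0.454 × 48.89% / 21.09% = 1.0524
β_Corwin = 0.132 × 28.12% / 21.09% = 0.1760
β_P = Σ w_i β_i = 0.25×0.9348 + 0.28×1.3897 + 0.21×1.0524 + 0.26×0.1760 = 0.8896
MRP = 10.27% − 2.81% = 7.46%
E(R_P) = R_f + β_P × MRP = 2.81% + 0.8896 × 7.46% = 9.45%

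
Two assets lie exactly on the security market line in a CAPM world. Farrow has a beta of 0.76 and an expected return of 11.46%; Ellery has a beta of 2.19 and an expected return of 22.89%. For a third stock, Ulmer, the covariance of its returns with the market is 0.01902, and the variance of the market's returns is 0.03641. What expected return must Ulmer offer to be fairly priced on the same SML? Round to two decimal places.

9.56%

MRP = (22.89% − 11.46%) / (2.19 − 0.76) = 7.9930%
R_f = 11.46% − 0.76 × 7.9930% = 5.3853%
β_Ulmer = Cov / Var(R_m) = 0.01902 / 0.03641 = 0.5224
E(R_Ulmer) = R_f + β × MRP = 5.3853% + 0.5224 × 7.9930% = 9.56%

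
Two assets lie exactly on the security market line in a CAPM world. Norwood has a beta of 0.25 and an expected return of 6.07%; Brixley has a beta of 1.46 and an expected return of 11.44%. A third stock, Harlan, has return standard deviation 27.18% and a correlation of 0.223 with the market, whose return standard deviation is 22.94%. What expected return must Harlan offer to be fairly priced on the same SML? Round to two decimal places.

MRP = (11.44% − 6.07%) / (1.46 − 0.25) = 4.4380%
R_f = 6.07% − 0.25 × 4.4380% = 4.9605%
β_Harlan = ρ·σ_i/σ_m = 0.223 × 27.18 / 22.94 = 0.2642
E(R_Harlan) = R_f + β × MRP = 4.9605% + 0.2642 × 4.4380% = 6.13%

6.13%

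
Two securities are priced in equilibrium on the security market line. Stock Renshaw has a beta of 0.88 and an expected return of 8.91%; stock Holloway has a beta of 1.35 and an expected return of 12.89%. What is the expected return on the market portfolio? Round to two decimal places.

Both satisfy E(R) = R_f + β·MRP, so the slope of the SML is
MRP = (12.89% − 8.91%) / (1.35 − 0.88) = 3.98% / 0.47 = 8.4681%
R_f = E(R_Renshaw) − β_Renshaw·MRP = 8.91% − 0.88 × 8.4681% = 1.4581%
E(R_m) = R_f + MRP = 1.4581% + 8.4681% = 9.93%

9.93%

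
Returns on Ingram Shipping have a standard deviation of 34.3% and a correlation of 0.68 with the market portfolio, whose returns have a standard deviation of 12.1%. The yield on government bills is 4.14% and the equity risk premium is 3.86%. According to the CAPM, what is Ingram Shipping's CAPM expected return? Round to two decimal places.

11.58%

β = ρ × σ_i / σ_m = 0.68 × 34.3% / 12.1% = 1.9276
E(R) = 4.14% + 1.9276 × 3.86% = 11.58%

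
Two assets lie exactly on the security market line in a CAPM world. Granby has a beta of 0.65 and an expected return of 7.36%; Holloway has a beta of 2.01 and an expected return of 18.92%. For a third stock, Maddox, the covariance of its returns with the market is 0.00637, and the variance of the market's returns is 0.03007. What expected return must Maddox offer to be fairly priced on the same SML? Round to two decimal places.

MRP = (18.92% − 7.36%) / (2.01 − 0.65) = 8.5000%
R_f = 7.36% − 0.65 × 8.5000% = 1.8350%
β_Maddox = Cov / Var(R_m) = 0.00637 / 0.03007 = 0.2118
E(R_Maddox) = R_f + β × MRP = 1.8350% + 0.2118 × 8.5000% = 3.64%

3.64%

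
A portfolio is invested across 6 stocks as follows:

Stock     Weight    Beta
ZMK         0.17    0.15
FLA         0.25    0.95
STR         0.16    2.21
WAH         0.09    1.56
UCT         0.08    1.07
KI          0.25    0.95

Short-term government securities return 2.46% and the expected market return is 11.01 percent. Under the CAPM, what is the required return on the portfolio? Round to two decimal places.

β_P = Σ w_i β_i = 0.17×0.15 + 0.25×0.95 + 0.16×2.21 + 0.09×1.56 + 0.08×1.07 + 0.25×0.95 = 1.0801
MRP = 11.01% − 2.46% = 8.55%
E(R_P) = R_f + β_P × MRP = 2.46% + 1.0801 × 8.55% = 11.69%

11.69%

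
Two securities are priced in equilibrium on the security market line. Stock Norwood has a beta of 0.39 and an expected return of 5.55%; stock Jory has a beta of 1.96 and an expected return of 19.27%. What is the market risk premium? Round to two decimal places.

8.74%

Both satisfy E(R) = R_f + β·MRP, so the slope of the SML is
MRP = (19.27% − 5.55%) / (1.96 − 0.39) = 13.72% / 1.57 = 8.7389%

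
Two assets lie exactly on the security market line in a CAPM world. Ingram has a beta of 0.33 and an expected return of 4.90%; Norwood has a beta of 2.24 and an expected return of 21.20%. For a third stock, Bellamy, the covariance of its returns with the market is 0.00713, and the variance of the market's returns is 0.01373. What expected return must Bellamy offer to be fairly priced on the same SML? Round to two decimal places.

6.52%

MRP = (21.20% − 4.90%) / (2.24 − 0.33) = 8.5340%
R_f = 4.90% − 0.33 × 8.5340% = 2.0838%
β_Bellamy = Cov / Var(R_m) = 0.00713 / 0.01373 = 0.5193
E(R_Bellamy) = R_f + β × MRP = 2.0838% + 0.5193 × 8.5340% = 6.52%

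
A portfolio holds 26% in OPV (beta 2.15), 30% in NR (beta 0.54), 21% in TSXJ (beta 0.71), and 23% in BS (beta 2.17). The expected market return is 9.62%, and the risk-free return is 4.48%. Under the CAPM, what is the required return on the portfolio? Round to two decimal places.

β_P = Σ w_i β_i = 0.26×2.15 + 0.30×0.54 + 0.21×0.71 + 0.23×2.17 = 1.3692
MRP = 9.62% − 4.48% = 5.14%
E(R_P) = R_f + β_P × MRP = 4.48% + 1.3692 × 5.14% = 11.52%

11.52%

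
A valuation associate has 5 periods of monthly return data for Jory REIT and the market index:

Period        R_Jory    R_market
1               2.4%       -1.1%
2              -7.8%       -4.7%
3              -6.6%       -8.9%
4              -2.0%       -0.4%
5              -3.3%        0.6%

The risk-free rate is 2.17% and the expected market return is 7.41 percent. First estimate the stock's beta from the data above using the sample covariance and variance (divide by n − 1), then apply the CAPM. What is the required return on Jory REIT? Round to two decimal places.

Mean R_i = (2.4 − 7.8 − 6.6 − 2.0 − 3.3) / 5 = -3.4600%
Mean R_m = (-1.1 − 4.7 − 8.9 − 0.4 + 0.6) / 5 = -2.9000%
Σ(R_i − R̄_i)(R_m − R̄_m) = 41.4100  ⇒  Cov = 41.4100 / 4 = 10.3525
Σ(R_m − R̄_m)² = 60.9800  ⇒  Var(R_m) = 60.9800 / 4 = 15.2450
β = Cov / Var(R_m) = 10.3525 / 15.2450 = 0.6791
MRP = 7.41% − 2.17% = 5.24%
E(R) = R_f + β × MRP = 2.17% + 0.6791 × 5.24% = 5.73%

5.73%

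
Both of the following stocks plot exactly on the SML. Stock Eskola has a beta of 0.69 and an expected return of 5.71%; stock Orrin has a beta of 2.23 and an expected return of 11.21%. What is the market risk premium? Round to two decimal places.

3.57%

Both satisfy E(R) = R_f + β·MRP, so the slope of the SML is
MRP = (11.21% − 5.71%) / (2.23 − 0.69) = 5.50% / 1.54 = 3.5714%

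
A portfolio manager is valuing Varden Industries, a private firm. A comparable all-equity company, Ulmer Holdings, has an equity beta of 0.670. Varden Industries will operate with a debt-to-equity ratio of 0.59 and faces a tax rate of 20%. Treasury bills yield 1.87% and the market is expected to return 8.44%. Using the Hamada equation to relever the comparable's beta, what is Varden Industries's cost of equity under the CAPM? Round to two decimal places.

β_L = β_U × [1 + (1 − t)(D/E)] = 0.670 × [1 + (1 − 0.20) × 0.59]
    = 0.670 × [1 + 0.80 × 0.59] = 0.670 × 1.4720 = 0.9862
MRP = 8.44% − 1.87% = 6.57%
E(R) = R_f + β_L × MRP = 1.87% + 0.9862 × 6.57% = 8.35%

8.35%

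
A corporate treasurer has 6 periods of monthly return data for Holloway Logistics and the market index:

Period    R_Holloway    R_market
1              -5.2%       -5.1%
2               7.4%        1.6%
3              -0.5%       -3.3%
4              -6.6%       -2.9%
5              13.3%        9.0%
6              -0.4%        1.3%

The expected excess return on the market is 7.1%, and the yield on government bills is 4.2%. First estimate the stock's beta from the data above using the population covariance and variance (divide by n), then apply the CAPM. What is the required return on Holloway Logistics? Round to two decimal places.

Mean R_i = (-5.2 + 7.4 − 0.5 − 6.6 + 13.3 − 0.4) / 6 = 1.3333%
Mean R_m = (-5.1 + 1.6 − 3.3 − 2.9 + 9.0 + 1.3) / 6 = 0.1000%
Σ(R_i − R̄_i)(R_m − R̄_m) = 177.5300  ⇒  Cov = 177.5300 / 6 = 29.5883
Σ(R_m − R̄_m)² = 130.5000  ⇒  Var(R_m) = 130.5000 / 6 = 21.7500
β = Cov / Var(R_m) = 29.5883 / 21.7500 = 1.3604
E(R) = R_f + β × MRP = 4.2% + 1.3604 × 7.1% = 13.86%

13.86%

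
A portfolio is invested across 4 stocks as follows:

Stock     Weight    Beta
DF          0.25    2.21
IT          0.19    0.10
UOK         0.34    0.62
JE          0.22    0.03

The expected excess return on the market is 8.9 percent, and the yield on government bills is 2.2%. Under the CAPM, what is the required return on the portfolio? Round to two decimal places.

9.22%

β_P = Σ w_i β_i = 0.25×2.21 + 0.19×0.10 + 0.34×0.62 + 0.22×0.03 = 0.7889
E(R_P) = R_f + β_P × MRP = 2.2% + 0.7889 × 8.9% = 9.22%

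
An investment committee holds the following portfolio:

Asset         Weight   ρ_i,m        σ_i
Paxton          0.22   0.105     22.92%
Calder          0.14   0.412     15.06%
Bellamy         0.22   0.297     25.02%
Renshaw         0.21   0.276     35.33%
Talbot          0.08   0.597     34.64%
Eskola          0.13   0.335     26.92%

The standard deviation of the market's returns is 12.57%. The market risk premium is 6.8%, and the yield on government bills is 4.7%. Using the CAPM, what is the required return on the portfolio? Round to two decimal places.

β_Paxton = 0.105 × 22.92% / 12.57% = 0.1915
β_Calder = 0.412 × 15.06% / 12.57% = 0.4936
β_Bellamy = 0.297 × 25.02% / 12.57% = 0.5912
β_Renshaw = 0.276 × 35.33% / 12.57% = 0.7757
β_Talbot = 0.597 × 34.64% / 12.57% = 1.6452
β_Eskola = 0.335 × 26.92% / 12.57% = 0.7174
β_P = Σ w_i β_i = 0.22×0.1915 + 0.14×0.4936 + 0.22×0.5912 + 0.21×0.7757 + 0.08×1.6452 + 0.13×0.7174 = 0.6291
E(R_P) = R_f + β_P × MRP = 4.7% + 0.6291 × 6.8% = 8.98%

8.98%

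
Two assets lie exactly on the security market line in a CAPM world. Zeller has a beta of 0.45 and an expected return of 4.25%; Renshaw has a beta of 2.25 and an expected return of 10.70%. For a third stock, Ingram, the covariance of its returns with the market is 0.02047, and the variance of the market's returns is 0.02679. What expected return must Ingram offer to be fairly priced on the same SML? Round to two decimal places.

5.38%

MRP = (10.70% − 4.25%) / (2.25 − 0.45) = 3.5833%
R_f = 4.25% − 0.45 × 3.5833% = 2.6375%
β_Ingram = Cov / Var(R_m) = 0.02047 / 0.02679 = 0.7641
E(R_Ingram) = R_f + β × MRP = 2.6375% + 0.7641 × 3.5833% = 5.38%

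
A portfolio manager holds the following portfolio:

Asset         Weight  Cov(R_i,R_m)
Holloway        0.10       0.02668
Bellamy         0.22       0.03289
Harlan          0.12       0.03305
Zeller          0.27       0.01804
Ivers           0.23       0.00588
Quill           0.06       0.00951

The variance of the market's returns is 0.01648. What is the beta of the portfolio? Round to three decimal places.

β_Holloway = 0.02668 / 0.01648 = 1.6189
β_Bellamy = 0.03289 / 0.01648 = 1.9958
β_Harlan = 0.03305 / 0.01648 = 2.0055
β_Zeller = 0.01804 / 0.01648 = 1.0947
β_Ivers = 0.00588 / 0.01648 = 0.3568
β_Quill = 0.00951 / 0.01648 = 0.5771
β_P = Σ w_i β_i = 0.10×1.6189 + 0.22×1.9958 + 0.12×2.0055 + 0.27×1.0947 + 0.23×0.3568 + 0.06×0.5771 = 1.2539

1.254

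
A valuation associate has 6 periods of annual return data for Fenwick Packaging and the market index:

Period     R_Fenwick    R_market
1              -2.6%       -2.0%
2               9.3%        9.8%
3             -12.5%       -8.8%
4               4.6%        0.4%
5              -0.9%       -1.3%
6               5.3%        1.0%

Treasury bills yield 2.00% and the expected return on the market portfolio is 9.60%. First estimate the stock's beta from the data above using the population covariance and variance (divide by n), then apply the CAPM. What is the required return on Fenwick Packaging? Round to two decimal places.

11.07%

Mean R_i = (-2.6 + 9.3 − 12.5 + 4.6 − 0.9 + 5.3) / 6 = 0.5333%
Mean R_m = (-2.0 + 9.8 − 8.8 + 0.4 − 1.3 + 1.0) / 6 = -0.1500%
Σ(R_i − R̄_i)(R_m − R̄_m) = 215.1300  ⇒  Cov = 215.1300 / 6 = 35.8550
Σ(R_m − R̄_m)² = 180.1950  ⇒  Var(R_m) = 180.1950 / 6 = 30.0325
β = Cov / Var(R_m) = 35.8550 / 30.0325 = 1.1939
MRP = 9.60% − 2.00% = 7.60%
E(R) = R_f + β × MRP = 2.00% + 1.1939 × 7.60% = 11.07%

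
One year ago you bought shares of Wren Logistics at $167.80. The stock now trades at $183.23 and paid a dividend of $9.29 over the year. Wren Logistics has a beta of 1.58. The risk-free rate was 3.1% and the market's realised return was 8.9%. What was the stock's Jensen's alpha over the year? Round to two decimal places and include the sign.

+2.47%

Realised HPR = (P1 + D1 − P0) / P0 = (183.23 + 9.29 − 167.80) / 167.80 = 24.72 / 167.80 = 14.7318%
MRP = 8.9% − 3.1% = 5.80%
CAPM required = R_f + β·MRP = 3.1% + 1.58 × 5.8% = 12.2640%
α = realised − required = 14.7318% − 12.2640% = +2.47%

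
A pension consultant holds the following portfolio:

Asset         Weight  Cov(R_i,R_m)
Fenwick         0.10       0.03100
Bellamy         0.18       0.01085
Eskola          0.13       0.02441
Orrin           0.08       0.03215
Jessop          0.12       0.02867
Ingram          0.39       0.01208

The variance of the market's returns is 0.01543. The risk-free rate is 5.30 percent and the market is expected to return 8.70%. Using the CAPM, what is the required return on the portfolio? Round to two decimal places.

β_Fenwick = 0.03100 / 0.01543 = 2.0091
β_Bellamy = 0.01085 / 0.01543 = 0.7032
β_Eskola = 0.02441 / 0.01543 = 1.5820
β_Orrin = 0.03215 / 0.01543 = 2.0836
β_Jessop = 0.02867 / 0.01543 = 1.8581
β_Ingram = 0.01208 / 0.01543 = 0.7829
β_P = Σ w_i β_i = 0.10×2.0091 + 0.18×0.7032 + 0.13×1.5820 + 0.08×2.0836 + 0.12×1.8581 + 0.39×0.7829 = 1.2281
MRP = 8.70% − 5.30% = 3.40%
E(R_P) = R_f + β_P × MRP = 5.30% + 1.2281 × 3.40% = 9.48%

9.48%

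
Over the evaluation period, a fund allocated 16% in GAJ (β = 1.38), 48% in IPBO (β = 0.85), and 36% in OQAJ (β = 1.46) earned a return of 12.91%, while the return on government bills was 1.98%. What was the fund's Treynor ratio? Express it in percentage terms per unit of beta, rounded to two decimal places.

9.47%

β_P = 0.16×1.38 + 0.48×0.85 + 0.36×1.46 = 1.1544
Treynor = (R_P − R_f) / β_P = (12.91% − 1.98%) / 1.1544 = 10.93% / 1.1544 = 9.47%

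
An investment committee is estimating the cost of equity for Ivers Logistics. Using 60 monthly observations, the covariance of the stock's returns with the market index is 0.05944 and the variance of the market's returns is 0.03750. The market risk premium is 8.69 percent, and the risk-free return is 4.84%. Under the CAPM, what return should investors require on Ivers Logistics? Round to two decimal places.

18.61%

β = Cov(R_i, R_m) / Var(R_m) = 0.05944 / 0.03750 = 1.5851
E(R) = R_f + β × MRP = 4.84% + 1.5851 × 8.69% = 18.61%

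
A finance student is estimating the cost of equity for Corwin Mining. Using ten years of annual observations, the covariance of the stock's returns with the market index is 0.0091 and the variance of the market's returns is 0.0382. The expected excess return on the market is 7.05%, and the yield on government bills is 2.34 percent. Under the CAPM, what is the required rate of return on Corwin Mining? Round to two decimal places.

β = Cov(R_i, R_m) / Var(R_m) = 0.0091 / 0.0382 = 0.2382
E(R) = R_f + β × MRP = 2.34% + 0.2382 × 7.05% = 4.02%

4.02%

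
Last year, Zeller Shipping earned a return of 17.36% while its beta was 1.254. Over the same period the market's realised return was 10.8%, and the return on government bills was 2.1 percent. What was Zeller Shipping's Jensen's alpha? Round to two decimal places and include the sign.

Market excess return = 10.8% − 2.1% = 8.70%
CAPM benchmark = R_f + β(R_m − R_f) = 2.1% + 1.254 × 8.7% = 13.0098%
α = actual − benchmark = 17.36% − 13.0098% = +4.35%

+4.35%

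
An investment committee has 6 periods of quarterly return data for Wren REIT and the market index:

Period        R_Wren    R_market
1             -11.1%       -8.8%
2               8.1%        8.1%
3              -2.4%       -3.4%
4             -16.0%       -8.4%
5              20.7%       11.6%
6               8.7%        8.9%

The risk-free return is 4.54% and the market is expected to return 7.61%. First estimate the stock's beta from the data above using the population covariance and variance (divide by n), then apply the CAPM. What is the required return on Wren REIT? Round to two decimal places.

8.93%

Mean R_i = (-11.1 + 8.1 − 2.4 − 16.0 + 20.7 + 8.7) / 6 = 1.3333%
Mean R_m = (-8.8 + 8.1 − 3.4 − 8.4 + 11.6 + 8.9) / 6 = 1.3333%
Σ(R_i − R̄_i)(R_m − R̄_m) = 612.7333  ⇒  Cov = 612.7333 / 6 = 102.1222
Σ(R_m − R̄_m)² = 428.2733  ⇒  Var(R_m) = 428.2733 / 6 = 71.3789
β = Cov / Var(R_m) = 102.1222 / 71.3789 = 1.4307
MRP = 7.61% − 4.54% = 3.07%
E(R) = R_f + β × MRP = 4.54% + 1.4307 × 3.07% = 8.93%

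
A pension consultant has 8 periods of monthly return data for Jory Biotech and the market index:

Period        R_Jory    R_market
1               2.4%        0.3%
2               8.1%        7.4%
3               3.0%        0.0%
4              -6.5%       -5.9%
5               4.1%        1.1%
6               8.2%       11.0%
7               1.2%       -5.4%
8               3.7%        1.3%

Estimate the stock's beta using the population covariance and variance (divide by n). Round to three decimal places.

0.704

Mean R_i = (2.4 + 8.1 + 3.0 − 6.5 + 4.1 + 8.2 + 1.2 + 3.7) / 8 = 3.0250%
Mean R_m = (0.3 + 7.4 + 0.0 − 5.9 + 1.1 + 11.0 − 5.4 + 1.3) / 8 = 1.2250%
Σ(R_i − R̄_i)(R_m − R̄_m) = 162.4050  ⇒  Cov = 162.4050 / 8 = 20.3006
Σ(R_m − R̄_m)² = 230.7150  ⇒  Var(R_m) = 230.7150 / 8 = 28.8394
β = Cov / Var(R_m) = 20.3006 / 28.8394 = 0.7039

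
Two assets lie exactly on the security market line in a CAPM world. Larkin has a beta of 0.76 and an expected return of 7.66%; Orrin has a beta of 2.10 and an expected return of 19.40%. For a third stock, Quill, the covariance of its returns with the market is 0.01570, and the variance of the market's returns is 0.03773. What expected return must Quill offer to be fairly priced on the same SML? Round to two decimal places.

MRP = (19.40% − 7.66%) / (2.10 − 0.76) = 8.7612%
R_f = 7.66% − 0.76 × 8.7612% = 1.0015%
β_Quill = Cov / Var(R_m) = 0.01570 / 0.03773 = 0.4161
E(R_Quill) = R_f + β × MRP = 1.0015% + 0.4161 × 8.7612% = 4.65%

4.65%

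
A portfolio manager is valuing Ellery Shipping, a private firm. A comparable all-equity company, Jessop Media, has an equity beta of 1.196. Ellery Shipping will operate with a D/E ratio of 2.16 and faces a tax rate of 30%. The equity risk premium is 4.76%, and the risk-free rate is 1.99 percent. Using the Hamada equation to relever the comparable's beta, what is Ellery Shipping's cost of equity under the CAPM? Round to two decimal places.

β_L = β_U × [1 + (1 − t)(D/E)] = 1.196 × [1 + (1 − 0.30) × 2.16]
    = 1.196 × [1 + 0.70 × 2.16] = 1.196 × 2.5120 = 3.0044
E(R) = R_f + β_L × MRP = 1.99% + 3.0044 × 4.76% = 16.29%

16.29%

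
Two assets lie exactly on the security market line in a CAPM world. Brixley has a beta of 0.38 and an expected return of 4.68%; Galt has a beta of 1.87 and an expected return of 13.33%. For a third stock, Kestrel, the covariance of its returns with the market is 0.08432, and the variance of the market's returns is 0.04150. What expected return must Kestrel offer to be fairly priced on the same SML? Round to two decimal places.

MRP = (13.33% − 4.68%) / (1.87 − 0.38) = 5.8054%
R_f = 4.68% − 0.38 × 5.8054% = 2.4739%
β_Kestrel = Cov / Var(R_m) = 0.08432 / 0.04150 = 2.0318
E(R_Kestrel) = R_f + β × MRP = 2.4739% + 2.0318 × 5.8054% = 14.27%

14.27%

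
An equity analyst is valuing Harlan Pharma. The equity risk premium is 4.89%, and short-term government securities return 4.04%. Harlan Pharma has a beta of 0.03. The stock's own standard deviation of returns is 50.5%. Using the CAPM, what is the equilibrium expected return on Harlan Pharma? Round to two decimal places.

E(R) = R_f + β × MRP = 4.04% + 0.03 × 4.89% = 4.19%

4.19%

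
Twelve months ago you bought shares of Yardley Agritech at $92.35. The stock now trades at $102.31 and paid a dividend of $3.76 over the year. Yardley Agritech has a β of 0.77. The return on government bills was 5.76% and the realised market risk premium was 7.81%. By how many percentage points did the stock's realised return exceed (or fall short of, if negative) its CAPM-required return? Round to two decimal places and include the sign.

+3.08%

Realised HPR = (P1 + D1 − P0) / P0 = (102.31 + 3.76 − 92.35) / 92.35 = 13.72 / 92.35 = 14.8565%
CAPM required = R_f + β·MRP = 5.76% + 0.77 × 7.81% = 11.7737%
α = realised − required = 14.8565% − 11.7737% = +3.08%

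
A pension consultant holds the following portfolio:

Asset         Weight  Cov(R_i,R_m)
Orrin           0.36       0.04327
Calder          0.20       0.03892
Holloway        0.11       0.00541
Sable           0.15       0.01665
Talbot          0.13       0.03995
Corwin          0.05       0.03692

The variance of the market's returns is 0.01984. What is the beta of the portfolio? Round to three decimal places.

β_Orrin = 0.04327 / 0.01984 = 2.1809
β_Calder = 0.03892 / 0.01984 = 1.9617
β_Holloway = 0.00541 / 0.01984 = 0.2727
β_Sable = 0.01665 / 0.01984 = 0.8392
β_Talbot = 0.03995 / 0.01984 = 2.0136
β_Corwin = 0.03692 / 0.01984 = 1.8609
β_P = Σ w_i β_i = 0.36×2.1809 + 0.20×1.9617 + 0.11×0.2727 + 0.15×0.8392 + 0.13×2.0136 + 0.05×1.8609 = 1.6882

1.688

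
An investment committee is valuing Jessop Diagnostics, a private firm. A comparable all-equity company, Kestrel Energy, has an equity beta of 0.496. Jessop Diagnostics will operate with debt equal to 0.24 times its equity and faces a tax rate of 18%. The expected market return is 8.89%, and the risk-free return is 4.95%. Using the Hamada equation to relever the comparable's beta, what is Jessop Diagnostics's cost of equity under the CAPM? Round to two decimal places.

β_L = β_U × [1 + (1 − t)(D/E)] = 0.496 × [1 + (1 − 0.18) × 0.24]
    = 0.496 × [1 + 0.82 × 0.24] = 0.496 × 1.1968 = 0.5936
MRP = 8.89% − 4.95% = 3.94%
E(R) = R_f + β_L × MRP = 4.95% + 0.5936 × 3.94% = 7.29%

7.29%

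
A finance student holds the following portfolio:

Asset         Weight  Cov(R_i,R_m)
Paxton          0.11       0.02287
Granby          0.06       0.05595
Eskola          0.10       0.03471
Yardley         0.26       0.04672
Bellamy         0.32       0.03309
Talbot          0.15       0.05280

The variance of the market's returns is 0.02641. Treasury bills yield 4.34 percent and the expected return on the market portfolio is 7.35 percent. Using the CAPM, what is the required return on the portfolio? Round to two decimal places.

β_Paxton = 0.02287 / 0.02641 = 0.8660
β_Granby = 0.05595 / 0.02641 = 2.1185
β_Eskola = 0.03471 / 0.02641 = 1.3143
β_Yardley = 0.04672 / 0.02641 = 1.7690
β_Bellamy = 0.03309 / 0.02641 = 1.2529
β_Talbot = 0.05280 / 0.02641 = 1.9992
β_P = Σ w_i β_i = 0.11×0.8660 + 0.06×2.1185 + 0.10×1.3143 + 0.26×1.7690 + 0.32×1.2529 + 0.15×1.9992 = 1.5145
MRP = 7.35% − 4.34% = 3.01%
E(R_P) = R_f + β_P × MRP = 4.34% + 1.5145 × 3.01% = 8.90%

8.90%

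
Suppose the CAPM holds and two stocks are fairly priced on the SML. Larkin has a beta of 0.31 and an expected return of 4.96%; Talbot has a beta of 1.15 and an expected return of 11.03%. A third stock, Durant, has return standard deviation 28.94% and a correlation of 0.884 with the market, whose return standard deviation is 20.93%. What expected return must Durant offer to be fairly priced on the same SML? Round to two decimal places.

11.55%

MRP = (11.03% − 4.96%) / (1.15 − 0.31) = 7.2262%
R_f = 4.96% − 0.31 × 7.2262% = 2.7199%
β_Durant = ρ·σ_i/σ_m = 0.884 × 28.94 / 20.93 = 1.2223
E(R_Durant) = R_f + β × MRP = 2.7199% + 1.2223 × 7.2262% = 11.55%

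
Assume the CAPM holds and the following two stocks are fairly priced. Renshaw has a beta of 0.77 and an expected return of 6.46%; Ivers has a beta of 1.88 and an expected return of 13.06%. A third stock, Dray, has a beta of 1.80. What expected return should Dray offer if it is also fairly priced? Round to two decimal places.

12.58%

MRP (SML slope) = (13.06% − 6.46%) / (1.88 − 0.77) = 6.60% / 1.11 = 5.9459%
R_f (intercept) = 6.46% − 0.77 × 5.9459% = 1.8817%
E(R_Dray) = R_f + β × MRP = 1.8817% + 1.80 × 5.9459% = 12.58%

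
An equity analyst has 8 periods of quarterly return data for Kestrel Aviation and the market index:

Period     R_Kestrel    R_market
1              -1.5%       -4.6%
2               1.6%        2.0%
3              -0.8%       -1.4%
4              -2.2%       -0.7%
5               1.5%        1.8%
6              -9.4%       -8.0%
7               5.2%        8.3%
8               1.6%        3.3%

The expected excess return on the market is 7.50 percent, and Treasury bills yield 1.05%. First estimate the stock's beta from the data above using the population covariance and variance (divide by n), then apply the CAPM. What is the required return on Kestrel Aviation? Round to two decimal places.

Mean R_i = (-1.5 + 1.6 − 0.8 − 2.2 + 1.5 − 9.4 + 5.2 + 1.6) / 8 = -0.5000%
Mean R_m = (-4.6 + 2.0 − 1.4 − 0.7 + 1.8 − 8.0 + 8.3 + 3.3) / 8 = 0.0875%
Σ(R_i − R̄_i)(R_m − R̄_m) = 139.4500  ⇒  Cov = 139.4500 / 8 = 17.4313
Σ(R_m − R̄_m)² = 174.5688  ⇒  Var(R_m) = 174.5688 / 8 = 21.8211
β = Cov / Var(R_m) = 17.4313 / 21.8211 = 0.7988
E(R) = R_f + β × MRP = 1.05% + 0.7988 × 7.50% = 7.04%

7.04%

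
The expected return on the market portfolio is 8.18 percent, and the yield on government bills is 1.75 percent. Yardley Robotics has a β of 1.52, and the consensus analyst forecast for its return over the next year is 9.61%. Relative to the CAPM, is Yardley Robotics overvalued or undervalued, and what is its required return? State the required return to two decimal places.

Overvalued; required return 11.52%

MRP = 8.18% − 1.75% = 6.43%
Required return = R_f + β·MRP = 1.75% + 1.52 × 6.43% = 11.52%
Forecast 9.61% < required 11.52% → the stock plots below the SML → overvalued.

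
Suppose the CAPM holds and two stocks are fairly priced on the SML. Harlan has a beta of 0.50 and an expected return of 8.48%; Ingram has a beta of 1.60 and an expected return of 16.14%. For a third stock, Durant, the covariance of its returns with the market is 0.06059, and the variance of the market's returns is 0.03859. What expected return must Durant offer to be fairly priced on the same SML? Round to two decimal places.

MRP = (16.14% − 8.48%) / (1.60 − 0.50) = 6.9636%
R_f = 8.48% − 0.50 × 6.9636% = 4.9982%
β_Durant = Cov / Var(R_m) = 0.06059 / 0.03859 = 1.5701
E(R_Durant) = R_f + β × MRP = 4.9982% + 1.5701 × 6.9636% = 15.93%

15.93%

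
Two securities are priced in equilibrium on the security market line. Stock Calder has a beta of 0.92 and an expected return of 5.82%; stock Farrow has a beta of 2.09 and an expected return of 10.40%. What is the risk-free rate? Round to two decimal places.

2.22%

Both satisfy E(R) = R_f + β·MRP, so the slope of the SML is
MRP = (10.40% − 5.82%) / (2.09 − 0.92) = 4.58% / 1.17 = 3.9145%
R_f = E(R_Calder) − β_Calder·MRP = 5.82% − 0.92 × 3.9145% = 2.2187%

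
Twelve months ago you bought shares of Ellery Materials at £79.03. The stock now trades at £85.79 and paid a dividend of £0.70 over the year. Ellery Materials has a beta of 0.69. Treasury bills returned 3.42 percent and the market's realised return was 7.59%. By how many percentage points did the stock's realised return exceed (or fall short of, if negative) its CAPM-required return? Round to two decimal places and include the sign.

+3.14%

Realised HPR = (P1 + D1 − P0) / P0 = (85.79 + 0.70 − 79.03) / 79.03 = 7.46 / 79.03 = 9.4395%
MRP = 7.59% − 3.42% = 4.17%
CAPM required = R_f + β·MRP = 3.42% + 0.69 × 4.17% = 6.2973%
α = realised − required = 9.4395% − 6.2973% = +3.14%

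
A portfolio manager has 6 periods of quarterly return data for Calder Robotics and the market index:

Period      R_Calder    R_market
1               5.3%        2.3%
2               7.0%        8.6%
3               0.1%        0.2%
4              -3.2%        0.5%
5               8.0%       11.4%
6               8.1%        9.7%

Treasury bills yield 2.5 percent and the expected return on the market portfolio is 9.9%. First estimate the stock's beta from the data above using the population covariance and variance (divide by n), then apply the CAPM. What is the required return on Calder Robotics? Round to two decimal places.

8.56%

Mean R_i = (5.3 + 7.0 + 0.1 − 3.2 + 8.0 + 8.1) / 6 = 4.2167%
Mean R_m = (2.3 + 8.6 + 0.2 + 0.5 + 11.4 + 9.7) / 6 = 5.4500%
Σ(R_i − R̄_i)(R_m − R̄_m) = 102.6950  ⇒  Cov = 102.6950 / 6 = 17.1158
Σ(R_m − R̄_m)² = 125.3750  ⇒  Var(R_m) = 125.3750 / 6 = 20.8958
β = Cov / Var(R_m) = 17.1158 / 20.8958 = 0.8191
MRP = 9.9% − 2.5% = 7.40%
E(R) = R_f + β × MRP = 2.5% + 0.8191 × 7.4% = 8.56%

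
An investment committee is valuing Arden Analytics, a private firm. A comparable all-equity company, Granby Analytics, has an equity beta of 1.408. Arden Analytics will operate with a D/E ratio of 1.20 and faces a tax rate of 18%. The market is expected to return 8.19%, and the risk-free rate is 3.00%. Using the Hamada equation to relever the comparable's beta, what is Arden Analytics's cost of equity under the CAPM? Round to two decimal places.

β_L = β_U × [1 + (1 − t)(D/E)] = 1.408 × [1 + (1 − 0.18) × 1.20]
    = 1.408 × [1 + 0.82 × 1.20] = 1.408 × 1.9840 = 2.7935
MRP = 8.19% − 3.00% = 5.19%
E(R) = R_f + β_L × MRP = 3.00% + 2.7935 × 5.19% = 17.50%

17.50%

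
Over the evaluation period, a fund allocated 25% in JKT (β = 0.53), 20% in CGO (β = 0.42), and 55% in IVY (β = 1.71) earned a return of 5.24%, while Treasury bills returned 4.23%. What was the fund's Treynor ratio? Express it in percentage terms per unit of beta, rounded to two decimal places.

0.87%

β_P = 0.25×0.53 + 0.20×0.42 + 0.55×1.71 = 1.1570
Treynor = (R_P − R_f) / β_P = (5.24% − 4.23%) / 1.1570 = 1.01% / 1.1570 = 0.87%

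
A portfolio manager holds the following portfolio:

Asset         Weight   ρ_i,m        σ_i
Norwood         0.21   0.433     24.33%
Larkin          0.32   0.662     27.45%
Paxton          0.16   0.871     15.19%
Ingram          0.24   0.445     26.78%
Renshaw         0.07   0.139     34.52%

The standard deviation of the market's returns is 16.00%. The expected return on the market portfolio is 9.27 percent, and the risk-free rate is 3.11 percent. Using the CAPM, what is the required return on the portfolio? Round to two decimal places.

8.25%

β_Norwood = 0.433 × 24.33% / 16.00% = 0.6584
β_Larkin = 0.662 × 27.45% / 16.00% = 1.1357
β_Paxton = 0.871 × 15.19% / 16.00% = 0.8269
β_Ingram = 0.445 × 26.78% / 16.00% = 0.7448
β_Renshaw = 0.139 × 34.52% / 16.00% = 0.2999
β_P = Σ w_i β_i = 0.21×0.6584 + 0.32×1.1357 + 0.16×0.8269 + 0.24×0.7448 + 0.07×0.2999 = 0.8337
MRP = 9.27% − 3.11% = 6.16%
E(R_P) = R_f + β_P × MRP = 3.11% + 0.8337 × 6.16% = 8.25%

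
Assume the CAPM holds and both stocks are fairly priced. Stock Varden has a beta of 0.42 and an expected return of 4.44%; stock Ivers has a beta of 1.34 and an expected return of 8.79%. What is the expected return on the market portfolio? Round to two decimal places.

Both satisfy E(R) = R_f + β·MRP, so the slope of the SML is
MRP = (8.79% − 4.44%) / (1.34 − 0.42) = 4.35% / 0.92 = 4.7283%
R_f = E(R_Varden) − β_Varden·MRP = 4.44% − 0.42 × 4.7283% = 2.4541%
E(R_m) = R_f + MRP = 2.4541% + 4.7283% = 7.18%

7.18%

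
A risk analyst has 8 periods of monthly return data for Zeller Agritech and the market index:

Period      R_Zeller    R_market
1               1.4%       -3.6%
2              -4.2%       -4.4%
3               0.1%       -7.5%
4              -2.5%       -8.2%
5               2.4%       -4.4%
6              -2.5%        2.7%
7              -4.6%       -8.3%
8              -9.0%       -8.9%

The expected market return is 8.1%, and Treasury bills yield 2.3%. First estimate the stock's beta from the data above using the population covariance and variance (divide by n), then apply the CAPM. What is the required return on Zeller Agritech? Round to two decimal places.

4.17%

Mean R_i = (1.4 − 4.2 + 0.1 − 2.5 + 2.4 − 2.5 − 4.6 − 9.0) / 8 = -2.3625%
Mean R_m = (-3.6 − 4.4 − 7.5 − 8.2 − 4.4 + 2.7 − 8.3 − 8.9) / 8 = -5.3250%
Σ(R_i − R̄_i)(R_m − R̄_m) = 33.5175  ⇒  Cov = 33.5175 / 8 = 4.1897
Σ(R_m − R̄_m)² = 103.7150  ⇒  Var(R_m) = 103.7150 / 8 = 12.9644
β = Cov / Var(R_m) = 4.1897 / 12.9644 = 0.3232
MRP = 8.1% − 2.3% = 5.80%
E(R) = R_f + β × MRP = 2.3% + 0.3232 × 5.8% = 4.17%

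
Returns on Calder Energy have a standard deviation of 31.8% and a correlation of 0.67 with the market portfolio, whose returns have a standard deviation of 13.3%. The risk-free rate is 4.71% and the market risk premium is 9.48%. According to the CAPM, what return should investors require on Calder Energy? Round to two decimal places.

β = ρ × σ_i / σ_m = 0.67 × 31.8% / 13.3% = 1.6020
E(R) = 4.71% + 1.6020 × 9.48% = 19.90%

19.90%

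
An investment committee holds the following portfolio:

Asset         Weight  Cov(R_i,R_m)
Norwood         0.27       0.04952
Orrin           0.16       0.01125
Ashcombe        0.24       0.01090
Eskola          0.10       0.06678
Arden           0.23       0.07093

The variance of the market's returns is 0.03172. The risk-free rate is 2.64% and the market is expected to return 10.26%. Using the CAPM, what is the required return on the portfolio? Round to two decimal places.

β_Norwood = 0.04952 / 0.03172 = 1.5612
β_Orrin = 0.01125 / 0.03172 = 0.3547
β_Ashcombe = 0.01090 / 0.03172 = 0.3436
β_Eskola = 0.06678 / 0.03172 = 2.1053
β_Arden = 0.07093 / 0.03172 = 2.2361
β_P = Σ w_i β_i = 0.27×1.5612 + 0.16×0.3547 + 0.24×0.3436 + 0.10×2.1053 + 0.23×2.2361 = 1.2856
MRP = 10.26% − 2.64% = 7.62%
E(R_P) = R_f + β_P × MRP = 2.64% + 1.2856 × 7.62% = 12.44%

12.44%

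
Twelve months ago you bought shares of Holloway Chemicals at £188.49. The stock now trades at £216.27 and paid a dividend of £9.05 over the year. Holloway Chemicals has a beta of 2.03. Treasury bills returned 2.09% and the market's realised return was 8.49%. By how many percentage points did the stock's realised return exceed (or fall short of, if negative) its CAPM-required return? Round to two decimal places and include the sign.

Realised HPR = (P1 + D1 − P0) / P0 = (216.27 + 9.05 − 188.49) / 188.49 = 36.83 / 188.49 = 19.5395%
MRP = 8.49% − 2.09% = 6.40%
CAPM required = R_f + β·MRP = 2.09% + 2.03 × 6.40% = 15.0820%
α = realised − required = 19.5395% − 15.0820% = +4.46%

+4.46%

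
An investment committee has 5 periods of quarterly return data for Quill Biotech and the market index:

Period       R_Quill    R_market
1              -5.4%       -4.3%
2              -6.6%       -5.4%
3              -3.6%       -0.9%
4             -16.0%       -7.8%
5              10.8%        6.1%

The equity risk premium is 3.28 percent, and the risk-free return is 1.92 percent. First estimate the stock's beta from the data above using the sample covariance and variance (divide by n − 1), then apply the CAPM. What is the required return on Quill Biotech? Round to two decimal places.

7.61%

Mean R_i = (-5.4 − 6.6 − 3.6 − 16.0 + 10.8) / 5 = -4.1600%
Mean R_m = (-4.3 − 5.4 − 0.9 − 7.8 + 6.1) / 5 = -2.4600%
Σ(R_i − R̄_i)(R_m − R̄_m) = 201.6120  ⇒  Cov = 201.6120 / 4 = 50.4030
Σ(R_m − R̄_m)² = 116.2520  ⇒  Var(R_m) = 116.2520 / 4 = 29.0630
β = Cov / Var(R_m) = 50.4030 / 29.0630 = 1.7343
E(R) = R_f + β × MRP = 1.92% + 1.7343 × 3.28% = 7.61%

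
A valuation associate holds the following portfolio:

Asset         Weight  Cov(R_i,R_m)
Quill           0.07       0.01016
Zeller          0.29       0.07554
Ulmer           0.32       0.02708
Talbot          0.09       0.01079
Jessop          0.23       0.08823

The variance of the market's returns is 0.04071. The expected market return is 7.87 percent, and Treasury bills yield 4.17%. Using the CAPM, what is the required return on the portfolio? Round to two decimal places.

β_Quill = 0.01016 / 0.04071 = 0.2496
β_Zeller = 0.07554 / 0.04071 = 1.8556
β_Ulmer = 0.02708 / 0.04071 = 0.6652
β_Talbot = 0.01079 / 0.04071 = 0.2650
β_Jessop = 0.08823 / 0.04071 = 2.1673
β_P = Σ w_i β_i = 0.07×0.2496 + 0.29×1.8556 + 0.32×0.6652 + 0.09×0.2650 + 0.23×2.1673 = 1.2908
MRP = 7.87% − 4.17% = 3.70%
E(R_P) = R_f + β_P × MRP = 4.17% + 1.2908 × 3.70% = 8.95%

8.95%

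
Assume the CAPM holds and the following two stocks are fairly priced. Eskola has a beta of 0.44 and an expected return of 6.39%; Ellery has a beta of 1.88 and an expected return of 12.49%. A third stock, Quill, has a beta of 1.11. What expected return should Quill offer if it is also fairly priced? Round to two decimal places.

MRP (SML slope) = (12.49% − 6.39%) / (1.88 − 0.44) = 6.10% / 1.44 = 4.2361%
R_f (intercept) = 6.39% − 0.44 × 4.2361% = 4.5261%
E(R_Quill) = R_f + β × MRP = 4.5261% + 1.11 × 4.2361% = 9.23%

9.23%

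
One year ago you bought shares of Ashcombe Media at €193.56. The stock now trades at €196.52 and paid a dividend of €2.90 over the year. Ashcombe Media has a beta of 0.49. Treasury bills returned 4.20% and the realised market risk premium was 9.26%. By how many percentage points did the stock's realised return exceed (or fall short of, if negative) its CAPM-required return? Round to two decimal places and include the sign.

Realised HPR = (P1 + D1 − P0) / P0 = (196.52 + 2.90 − 193.56) / 193.56 = 5.86 / 193.56 = 3.0275%
CAPM required = R_f + β·MRP = 4.20% + 0.49 × 9.26% = 8.7374%
α = realised − required = 3.0275% − 8.7374% = -5.71%

-5.71%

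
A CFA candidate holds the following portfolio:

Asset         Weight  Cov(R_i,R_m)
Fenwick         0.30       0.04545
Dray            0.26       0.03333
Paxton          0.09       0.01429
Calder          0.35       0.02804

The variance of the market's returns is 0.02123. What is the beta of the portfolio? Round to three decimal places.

1.573

β_Fenwick = 0.04545 / 0.02123 = 2.1408
β_Dray = 0.03333 / 0.02123 = 1.5699
β_Paxton = 0.01429 / 0.02123 = 0.6731
β_Calder = 0.02804 / 0.02123 = 1.3208
β_P = Σ w_i β_i = 0.30×2.1408 + 0.26×1.5699 + 0.09×0.6731 + 0.35×1.3208 = 1.5733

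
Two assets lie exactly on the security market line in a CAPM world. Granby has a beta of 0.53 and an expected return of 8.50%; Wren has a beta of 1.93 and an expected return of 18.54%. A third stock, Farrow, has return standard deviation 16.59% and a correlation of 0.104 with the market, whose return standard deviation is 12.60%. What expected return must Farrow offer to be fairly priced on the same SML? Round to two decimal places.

5.68%

MRP = (18.54% − 8.50%) / (1.93 − 0.53) = 7.1714%
R_f = 8.50% − 0.53 × 7.1714% = 4.6992%
β_Farrow = ρ·σ_i/σ_m = 0.104 × 16.59 / 12.60 = 0.1369
E(R_Farrow) = R_f + β × MRP = 4.6992% + 0.1369 × 7.1714% = 5.68%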